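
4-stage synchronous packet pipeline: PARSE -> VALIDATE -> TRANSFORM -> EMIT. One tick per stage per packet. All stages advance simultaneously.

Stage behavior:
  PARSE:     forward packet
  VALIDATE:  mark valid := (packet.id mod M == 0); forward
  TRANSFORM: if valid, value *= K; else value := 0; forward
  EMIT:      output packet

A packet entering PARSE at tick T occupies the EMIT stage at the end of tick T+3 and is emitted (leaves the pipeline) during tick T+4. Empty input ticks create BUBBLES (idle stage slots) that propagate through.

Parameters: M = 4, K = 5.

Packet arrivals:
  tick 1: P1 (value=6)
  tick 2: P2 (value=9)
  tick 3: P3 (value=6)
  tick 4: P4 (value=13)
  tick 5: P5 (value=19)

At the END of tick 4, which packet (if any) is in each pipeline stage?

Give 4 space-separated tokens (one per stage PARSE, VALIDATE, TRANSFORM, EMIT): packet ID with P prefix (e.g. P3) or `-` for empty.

Tick 1: [PARSE:P1(v=6,ok=F), VALIDATE:-, TRANSFORM:-, EMIT:-] out:-; in:P1
Tick 2: [PARSE:P2(v=9,ok=F), VALIDATE:P1(v=6,ok=F), TRANSFORM:-, EMIT:-] out:-; in:P2
Tick 3: [PARSE:P3(v=6,ok=F), VALIDATE:P2(v=9,ok=F), TRANSFORM:P1(v=0,ok=F), EMIT:-] out:-; in:P3
Tick 4: [PARSE:P4(v=13,ok=F), VALIDATE:P3(v=6,ok=F), TRANSFORM:P2(v=0,ok=F), EMIT:P1(v=0,ok=F)] out:-; in:P4
At end of tick 4: ['P4', 'P3', 'P2', 'P1']

Answer: P4 P3 P2 P1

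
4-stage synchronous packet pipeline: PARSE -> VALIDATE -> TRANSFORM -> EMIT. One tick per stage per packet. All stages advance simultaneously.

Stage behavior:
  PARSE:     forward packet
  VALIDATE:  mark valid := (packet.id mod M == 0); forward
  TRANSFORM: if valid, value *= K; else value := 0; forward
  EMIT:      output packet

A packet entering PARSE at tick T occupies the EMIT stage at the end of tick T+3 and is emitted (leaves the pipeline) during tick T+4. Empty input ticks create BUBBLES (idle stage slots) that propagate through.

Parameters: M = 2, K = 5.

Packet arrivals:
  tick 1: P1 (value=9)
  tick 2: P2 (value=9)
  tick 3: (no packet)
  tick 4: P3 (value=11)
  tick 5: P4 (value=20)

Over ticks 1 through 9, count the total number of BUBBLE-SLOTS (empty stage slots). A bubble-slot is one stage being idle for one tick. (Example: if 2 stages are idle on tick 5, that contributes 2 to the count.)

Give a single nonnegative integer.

Tick 1: [PARSE:P1(v=9,ok=F), VALIDATE:-, TRANSFORM:-, EMIT:-] out:-; bubbles=3
Tick 2: [PARSE:P2(v=9,ok=F), VALIDATE:P1(v=9,ok=F), TRANSFORM:-, EMIT:-] out:-; bubbles=2
Tick 3: [PARSE:-, VALIDATE:P2(v=9,ok=T), TRANSFORM:P1(v=0,ok=F), EMIT:-] out:-; bubbles=2
Tick 4: [PARSE:P3(v=11,ok=F), VALIDATE:-, TRANSFORM:P2(v=45,ok=T), EMIT:P1(v=0,ok=F)] out:-; bubbles=1
Tick 5: [PARSE:P4(v=20,ok=F), VALIDATE:P3(v=11,ok=F), TRANSFORM:-, EMIT:P2(v=45,ok=T)] out:P1(v=0); bubbles=1
Tick 6: [PARSE:-, VALIDATE:P4(v=20,ok=T), TRANSFORM:P3(v=0,ok=F), EMIT:-] out:P2(v=45); bubbles=2
Tick 7: [PARSE:-, VALIDATE:-, TRANSFORM:P4(v=100,ok=T), EMIT:P3(v=0,ok=F)] out:-; bubbles=2
Tick 8: [PARSE:-, VALIDATE:-, TRANSFORM:-, EMIT:P4(v=100,ok=T)] out:P3(v=0); bubbles=3
Tick 9: [PARSE:-, VALIDATE:-, TRANSFORM:-, EMIT:-] out:P4(v=100); bubbles=4
Total bubble-slots: 20

Answer: 20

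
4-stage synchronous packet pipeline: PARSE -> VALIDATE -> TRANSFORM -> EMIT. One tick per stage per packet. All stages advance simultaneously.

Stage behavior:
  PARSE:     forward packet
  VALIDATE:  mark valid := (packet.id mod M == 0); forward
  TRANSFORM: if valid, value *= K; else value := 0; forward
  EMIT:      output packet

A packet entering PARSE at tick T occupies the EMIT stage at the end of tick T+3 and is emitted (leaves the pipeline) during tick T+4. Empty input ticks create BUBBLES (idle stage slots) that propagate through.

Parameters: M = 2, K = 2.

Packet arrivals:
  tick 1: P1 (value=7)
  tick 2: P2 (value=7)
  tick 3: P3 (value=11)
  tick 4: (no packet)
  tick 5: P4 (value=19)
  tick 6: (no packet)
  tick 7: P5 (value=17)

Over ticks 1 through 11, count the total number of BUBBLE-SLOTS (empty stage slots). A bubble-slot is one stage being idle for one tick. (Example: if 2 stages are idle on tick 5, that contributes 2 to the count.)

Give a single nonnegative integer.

Answer: 24

Derivation:
Tick 1: [PARSE:P1(v=7,ok=F), VALIDATE:-, TRANSFORM:-, EMIT:-] out:-; bubbles=3
Tick 2: [PARSE:P2(v=7,ok=F), VALIDATE:P1(v=7,ok=F), TRANSFORM:-, EMIT:-] out:-; bubbles=2
Tick 3: [PARSE:P3(v=11,ok=F), VALIDATE:P2(v=7,ok=T), TRANSFORM:P1(v=0,ok=F), EMIT:-] out:-; bubbles=1
Tick 4: [PARSE:-, VALIDATE:P3(v=11,ok=F), TRANSFORM:P2(v=14,ok=T), EMIT:P1(v=0,ok=F)] out:-; bubbles=1
Tick 5: [PARSE:P4(v=19,ok=F), VALIDATE:-, TRANSFORM:P3(v=0,ok=F), EMIT:P2(v=14,ok=T)] out:P1(v=0); bubbles=1
Tick 6: [PARSE:-, VALIDATE:P4(v=19,ok=T), TRANSFORM:-, EMIT:P3(v=0,ok=F)] out:P2(v=14); bubbles=2
Tick 7: [PARSE:P5(v=17,ok=F), VALIDATE:-, TRANSFORM:P4(v=38,ok=T), EMIT:-] out:P3(v=0); bubbles=2
Tick 8: [PARSE:-, VALIDATE:P5(v=17,ok=F), TRANSFORM:-, EMIT:P4(v=38,ok=T)] out:-; bubbles=2
Tick 9: [PARSE:-, VALIDATE:-, TRANSFORM:P5(v=0,ok=F), EMIT:-] out:P4(v=38); bubbles=3
Tick 10: [PARSE:-, VALIDATE:-, TRANSFORM:-, EMIT:P5(v=0,ok=F)] out:-; bubbles=3
Tick 11: [PARSE:-, VALIDATE:-, TRANSFORM:-, EMIT:-] out:P5(v=0); bubbles=4
Total bubble-slots: 24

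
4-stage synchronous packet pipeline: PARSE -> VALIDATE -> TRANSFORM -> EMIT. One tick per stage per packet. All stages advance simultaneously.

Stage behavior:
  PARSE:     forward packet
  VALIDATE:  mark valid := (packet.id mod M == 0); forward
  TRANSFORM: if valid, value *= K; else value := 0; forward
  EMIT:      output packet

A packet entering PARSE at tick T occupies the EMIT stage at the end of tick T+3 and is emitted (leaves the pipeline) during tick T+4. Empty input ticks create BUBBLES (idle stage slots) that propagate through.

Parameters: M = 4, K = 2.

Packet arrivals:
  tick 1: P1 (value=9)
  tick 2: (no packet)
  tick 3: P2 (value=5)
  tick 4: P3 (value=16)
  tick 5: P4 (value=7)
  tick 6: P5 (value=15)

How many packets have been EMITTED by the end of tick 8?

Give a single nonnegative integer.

Answer: 3

Derivation:
Tick 1: [PARSE:P1(v=9,ok=F), VALIDATE:-, TRANSFORM:-, EMIT:-] out:-; in:P1
Tick 2: [PARSE:-, VALIDATE:P1(v=9,ok=F), TRANSFORM:-, EMIT:-] out:-; in:-
Tick 3: [PARSE:P2(v=5,ok=F), VALIDATE:-, TRANSFORM:P1(v=0,ok=F), EMIT:-] out:-; in:P2
Tick 4: [PARSE:P3(v=16,ok=F), VALIDATE:P2(v=5,ok=F), TRANSFORM:-, EMIT:P1(v=0,ok=F)] out:-; in:P3
Tick 5: [PARSE:P4(v=7,ok=F), VALIDATE:P3(v=16,ok=F), TRANSFORM:P2(v=0,ok=F), EMIT:-] out:P1(v=0); in:P4
Tick 6: [PARSE:P5(v=15,ok=F), VALIDATE:P4(v=7,ok=T), TRANSFORM:P3(v=0,ok=F), EMIT:P2(v=0,ok=F)] out:-; in:P5
Tick 7: [PARSE:-, VALIDATE:P5(v=15,ok=F), TRANSFORM:P4(v=14,ok=T), EMIT:P3(v=0,ok=F)] out:P2(v=0); in:-
Tick 8: [PARSE:-, VALIDATE:-, TRANSFORM:P5(v=0,ok=F), EMIT:P4(v=14,ok=T)] out:P3(v=0); in:-
Emitted by tick 8: ['P1', 'P2', 'P3']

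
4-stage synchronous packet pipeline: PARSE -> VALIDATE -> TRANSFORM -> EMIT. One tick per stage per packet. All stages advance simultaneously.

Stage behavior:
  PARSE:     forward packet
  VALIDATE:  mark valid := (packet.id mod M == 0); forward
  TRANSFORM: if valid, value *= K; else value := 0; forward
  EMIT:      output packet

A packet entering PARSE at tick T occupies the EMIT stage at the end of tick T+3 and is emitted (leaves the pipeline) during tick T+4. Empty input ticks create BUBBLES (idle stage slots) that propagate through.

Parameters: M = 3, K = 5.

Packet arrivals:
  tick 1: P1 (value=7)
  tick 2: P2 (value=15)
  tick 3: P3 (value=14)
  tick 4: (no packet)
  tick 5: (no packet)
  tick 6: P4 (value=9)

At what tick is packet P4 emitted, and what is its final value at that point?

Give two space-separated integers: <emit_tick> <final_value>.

Tick 1: [PARSE:P1(v=7,ok=F), VALIDATE:-, TRANSFORM:-, EMIT:-] out:-; in:P1
Tick 2: [PARSE:P2(v=15,ok=F), VALIDATE:P1(v=7,ok=F), TRANSFORM:-, EMIT:-] out:-; in:P2
Tick 3: [PARSE:P3(v=14,ok=F), VALIDATE:P2(v=15,ok=F), TRANSFORM:P1(v=0,ok=F), EMIT:-] out:-; in:P3
Tick 4: [PARSE:-, VALIDATE:P3(v=14,ok=T), TRANSFORM:P2(v=0,ok=F), EMIT:P1(v=0,ok=F)] out:-; in:-
Tick 5: [PARSE:-, VALIDATE:-, TRANSFORM:P3(v=70,ok=T), EMIT:P2(v=0,ok=F)] out:P1(v=0); in:-
Tick 6: [PARSE:P4(v=9,ok=F), VALIDATE:-, TRANSFORM:-, EMIT:P3(v=70,ok=T)] out:P2(v=0); in:P4
Tick 7: [PARSE:-, VALIDATE:P4(v=9,ok=F), TRANSFORM:-, EMIT:-] out:P3(v=70); in:-
Tick 8: [PARSE:-, VALIDATE:-, TRANSFORM:P4(v=0,ok=F), EMIT:-] out:-; in:-
Tick 9: [PARSE:-, VALIDATE:-, TRANSFORM:-, EMIT:P4(v=0,ok=F)] out:-; in:-
Tick 10: [PARSE:-, VALIDATE:-, TRANSFORM:-, EMIT:-] out:P4(v=0); in:-
P4: arrives tick 6, valid=False (id=4, id%3=1), emit tick 10, final value 0

Answer: 10 0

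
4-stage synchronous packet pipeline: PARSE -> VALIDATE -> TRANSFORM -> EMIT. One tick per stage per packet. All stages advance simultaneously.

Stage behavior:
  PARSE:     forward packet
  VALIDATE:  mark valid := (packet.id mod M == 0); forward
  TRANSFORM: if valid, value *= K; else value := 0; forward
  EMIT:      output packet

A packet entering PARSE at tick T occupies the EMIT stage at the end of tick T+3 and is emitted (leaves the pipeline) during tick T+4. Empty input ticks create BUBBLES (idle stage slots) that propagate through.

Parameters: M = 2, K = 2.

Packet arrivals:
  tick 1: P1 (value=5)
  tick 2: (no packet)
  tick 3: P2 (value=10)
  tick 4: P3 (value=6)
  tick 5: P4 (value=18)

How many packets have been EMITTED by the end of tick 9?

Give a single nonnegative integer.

Tick 1: [PARSE:P1(v=5,ok=F), VALIDATE:-, TRANSFORM:-, EMIT:-] out:-; in:P1
Tick 2: [PARSE:-, VALIDATE:P1(v=5,ok=F), TRANSFORM:-, EMIT:-] out:-; in:-
Tick 3: [PARSE:P2(v=10,ok=F), VALIDATE:-, TRANSFORM:P1(v=0,ok=F), EMIT:-] out:-; in:P2
Tick 4: [PARSE:P3(v=6,ok=F), VALIDATE:P2(v=10,ok=T), TRANSFORM:-, EMIT:P1(v=0,ok=F)] out:-; in:P3
Tick 5: [PARSE:P4(v=18,ok=F), VALIDATE:P3(v=6,ok=F), TRANSFORM:P2(v=20,ok=T), EMIT:-] out:P1(v=0); in:P4
Tick 6: [PARSE:-, VALIDATE:P4(v=18,ok=T), TRANSFORM:P3(v=0,ok=F), EMIT:P2(v=20,ok=T)] out:-; in:-
Tick 7: [PARSE:-, VALIDATE:-, TRANSFORM:P4(v=36,ok=T), EMIT:P3(v=0,ok=F)] out:P2(v=20); in:-
Tick 8: [PARSE:-, VALIDATE:-, TRANSFORM:-, EMIT:P4(v=36,ok=T)] out:P3(v=0); in:-
Tick 9: [PARSE:-, VALIDATE:-, TRANSFORM:-, EMIT:-] out:P4(v=36); in:-
Emitted by tick 9: ['P1', 'P2', 'P3', 'P4']

Answer: 4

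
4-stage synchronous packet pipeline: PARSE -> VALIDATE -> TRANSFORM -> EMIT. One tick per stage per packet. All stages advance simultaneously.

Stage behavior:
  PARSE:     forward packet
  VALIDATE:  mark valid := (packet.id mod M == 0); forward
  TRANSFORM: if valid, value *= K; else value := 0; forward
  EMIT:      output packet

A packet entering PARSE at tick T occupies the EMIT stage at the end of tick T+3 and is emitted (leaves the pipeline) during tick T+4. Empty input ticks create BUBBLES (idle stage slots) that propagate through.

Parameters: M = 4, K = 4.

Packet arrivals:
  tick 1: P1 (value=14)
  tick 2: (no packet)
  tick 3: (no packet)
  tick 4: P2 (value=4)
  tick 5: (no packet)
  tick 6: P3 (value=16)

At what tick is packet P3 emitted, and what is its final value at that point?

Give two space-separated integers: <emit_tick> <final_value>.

Tick 1: [PARSE:P1(v=14,ok=F), VALIDATE:-, TRANSFORM:-, EMIT:-] out:-; in:P1
Tick 2: [PARSE:-, VALIDATE:P1(v=14,ok=F), TRANSFORM:-, EMIT:-] out:-; in:-
Tick 3: [PARSE:-, VALIDATE:-, TRANSFORM:P1(v=0,ok=F), EMIT:-] out:-; in:-
Tick 4: [PARSE:P2(v=4,ok=F), VALIDATE:-, TRANSFORM:-, EMIT:P1(v=0,ok=F)] out:-; in:P2
Tick 5: [PARSE:-, VALIDATE:P2(v=4,ok=F), TRANSFORM:-, EMIT:-] out:P1(v=0); in:-
Tick 6: [PARSE:P3(v=16,ok=F), VALIDATE:-, TRANSFORM:P2(v=0,ok=F), EMIT:-] out:-; in:P3
Tick 7: [PARSE:-, VALIDATE:P3(v=16,ok=F), TRANSFORM:-, EMIT:P2(v=0,ok=F)] out:-; in:-
Tick 8: [PARSE:-, VALIDATE:-, TRANSFORM:P3(v=0,ok=F), EMIT:-] out:P2(v=0); in:-
Tick 9: [PARSE:-, VALIDATE:-, TRANSFORM:-, EMIT:P3(v=0,ok=F)] out:-; in:-
Tick 10: [PARSE:-, VALIDATE:-, TRANSFORM:-, EMIT:-] out:P3(v=0); in:-
P3: arrives tick 6, valid=False (id=3, id%4=3), emit tick 10, final value 0

Answer: 10 0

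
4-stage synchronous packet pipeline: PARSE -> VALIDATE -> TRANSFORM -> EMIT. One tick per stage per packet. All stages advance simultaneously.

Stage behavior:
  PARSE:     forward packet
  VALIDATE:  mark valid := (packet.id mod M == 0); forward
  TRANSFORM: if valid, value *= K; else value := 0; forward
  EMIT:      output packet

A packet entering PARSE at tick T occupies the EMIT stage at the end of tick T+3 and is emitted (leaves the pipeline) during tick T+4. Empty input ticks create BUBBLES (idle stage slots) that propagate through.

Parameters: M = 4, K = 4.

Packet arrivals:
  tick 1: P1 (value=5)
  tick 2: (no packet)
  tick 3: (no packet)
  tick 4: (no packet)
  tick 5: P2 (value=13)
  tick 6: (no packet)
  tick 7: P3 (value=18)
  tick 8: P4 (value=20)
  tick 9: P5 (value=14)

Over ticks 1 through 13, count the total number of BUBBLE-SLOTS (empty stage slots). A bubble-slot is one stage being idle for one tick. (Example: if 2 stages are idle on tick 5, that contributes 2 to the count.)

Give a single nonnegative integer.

Tick 1: [PARSE:P1(v=5,ok=F), VALIDATE:-, TRANSFORM:-, EMIT:-] out:-; bubbles=3
Tick 2: [PARSE:-, VALIDATE:P1(v=5,ok=F), TRANSFORM:-, EMIT:-] out:-; bubbles=3
Tick 3: [PARSE:-, VALIDATE:-, TRANSFORM:P1(v=0,ok=F), EMIT:-] out:-; bubbles=3
Tick 4: [PARSE:-, VALIDATE:-, TRANSFORM:-, EMIT:P1(v=0,ok=F)] out:-; bubbles=3
Tick 5: [PARSE:P2(v=13,ok=F), VALIDATE:-, TRANSFORM:-, EMIT:-] out:P1(v=0); bubbles=3
Tick 6: [PARSE:-, VALIDATE:P2(v=13,ok=F), TRANSFORM:-, EMIT:-] out:-; bubbles=3
Tick 7: [PARSE:P3(v=18,ok=F), VALIDATE:-, TRANSFORM:P2(v=0,ok=F), EMIT:-] out:-; bubbles=2
Tick 8: [PARSE:P4(v=20,ok=F), VALIDATE:P3(v=18,ok=F), TRANSFORM:-, EMIT:P2(v=0,ok=F)] out:-; bubbles=1
Tick 9: [PARSE:P5(v=14,ok=F), VALIDATE:P4(v=20,ok=T), TRANSFORM:P3(v=0,ok=F), EMIT:-] out:P2(v=0); bubbles=1
Tick 10: [PARSE:-, VALIDATE:P5(v=14,ok=F), TRANSFORM:P4(v=80,ok=T), EMIT:P3(v=0,ok=F)] out:-; bubbles=1
Tick 11: [PARSE:-, VALIDATE:-, TRANSFORM:P5(v=0,ok=F), EMIT:P4(v=80,ok=T)] out:P3(v=0); bubbles=2
Tick 12: [PARSE:-, VALIDATE:-, TRANSFORM:-, EMIT:P5(v=0,ok=F)] out:P4(v=80); bubbles=3
Tick 13: [PARSE:-, VALIDATE:-, TRANSFORM:-, EMIT:-] out:P5(v=0); bubbles=4
Total bubble-slots: 32

Answer: 32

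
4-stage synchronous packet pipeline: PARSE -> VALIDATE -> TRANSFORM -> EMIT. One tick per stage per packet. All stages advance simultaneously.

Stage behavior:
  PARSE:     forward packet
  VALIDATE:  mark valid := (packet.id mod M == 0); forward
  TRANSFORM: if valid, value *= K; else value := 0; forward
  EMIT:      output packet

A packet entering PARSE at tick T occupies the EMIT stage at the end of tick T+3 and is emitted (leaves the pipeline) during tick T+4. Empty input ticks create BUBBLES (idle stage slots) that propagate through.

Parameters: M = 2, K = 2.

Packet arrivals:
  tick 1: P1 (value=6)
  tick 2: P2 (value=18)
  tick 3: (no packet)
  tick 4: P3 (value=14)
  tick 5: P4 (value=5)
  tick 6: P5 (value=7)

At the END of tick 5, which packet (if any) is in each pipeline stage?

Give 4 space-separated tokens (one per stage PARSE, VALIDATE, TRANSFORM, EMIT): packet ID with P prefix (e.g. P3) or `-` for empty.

Tick 1: [PARSE:P1(v=6,ok=F), VALIDATE:-, TRANSFORM:-, EMIT:-] out:-; in:P1
Tick 2: [PARSE:P2(v=18,ok=F), VALIDATE:P1(v=6,ok=F), TRANSFORM:-, EMIT:-] out:-; in:P2
Tick 3: [PARSE:-, VALIDATE:P2(v=18,ok=T), TRANSFORM:P1(v=0,ok=F), EMIT:-] out:-; in:-
Tick 4: [PARSE:P3(v=14,ok=F), VALIDATE:-, TRANSFORM:P2(v=36,ok=T), EMIT:P1(v=0,ok=F)] out:-; in:P3
Tick 5: [PARSE:P4(v=5,ok=F), VALIDATE:P3(v=14,ok=F), TRANSFORM:-, EMIT:P2(v=36,ok=T)] out:P1(v=0); in:P4
At end of tick 5: ['P4', 'P3', '-', 'P2']

Answer: P4 P3 - P2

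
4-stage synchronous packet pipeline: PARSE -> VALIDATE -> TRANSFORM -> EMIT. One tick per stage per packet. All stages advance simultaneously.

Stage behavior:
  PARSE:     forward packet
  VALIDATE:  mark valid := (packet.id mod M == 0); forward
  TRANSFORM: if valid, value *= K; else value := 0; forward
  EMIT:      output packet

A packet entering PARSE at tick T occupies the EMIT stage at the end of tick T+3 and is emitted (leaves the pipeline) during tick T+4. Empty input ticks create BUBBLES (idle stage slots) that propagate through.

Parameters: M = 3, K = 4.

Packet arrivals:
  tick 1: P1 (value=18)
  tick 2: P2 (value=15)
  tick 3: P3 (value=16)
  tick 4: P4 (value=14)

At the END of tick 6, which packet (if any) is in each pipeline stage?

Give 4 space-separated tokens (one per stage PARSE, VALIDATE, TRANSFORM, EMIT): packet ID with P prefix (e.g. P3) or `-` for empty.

Tick 1: [PARSE:P1(v=18,ok=F), VALIDATE:-, TRANSFORM:-, EMIT:-] out:-; in:P1
Tick 2: [PARSE:P2(v=15,ok=F), VALIDATE:P1(v=18,ok=F), TRANSFORM:-, EMIT:-] out:-; in:P2
Tick 3: [PARSE:P3(v=16,ok=F), VALIDATE:P2(v=15,ok=F), TRANSFORM:P1(v=0,ok=F), EMIT:-] out:-; in:P3
Tick 4: [PARSE:P4(v=14,ok=F), VALIDATE:P3(v=16,ok=T), TRANSFORM:P2(v=0,ok=F), EMIT:P1(v=0,ok=F)] out:-; in:P4
Tick 5: [PARSE:-, VALIDATE:P4(v=14,ok=F), TRANSFORM:P3(v=64,ok=T), EMIT:P2(v=0,ok=F)] out:P1(v=0); in:-
Tick 6: [PARSE:-, VALIDATE:-, TRANSFORM:P4(v=0,ok=F), EMIT:P3(v=64,ok=T)] out:P2(v=0); in:-
At end of tick 6: ['-', '-', 'P4', 'P3']

Answer: - - P4 P3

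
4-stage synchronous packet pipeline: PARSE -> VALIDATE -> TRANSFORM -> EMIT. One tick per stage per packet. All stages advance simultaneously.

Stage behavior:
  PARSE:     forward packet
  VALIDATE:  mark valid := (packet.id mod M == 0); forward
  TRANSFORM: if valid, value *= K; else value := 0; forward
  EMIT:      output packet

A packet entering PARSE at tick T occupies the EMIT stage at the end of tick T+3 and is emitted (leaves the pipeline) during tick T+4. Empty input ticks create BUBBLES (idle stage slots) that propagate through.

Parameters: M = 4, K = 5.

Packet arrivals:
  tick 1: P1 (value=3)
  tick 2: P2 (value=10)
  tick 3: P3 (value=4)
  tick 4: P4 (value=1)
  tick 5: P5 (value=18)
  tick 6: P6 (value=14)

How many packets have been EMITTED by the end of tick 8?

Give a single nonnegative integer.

Answer: 4

Derivation:
Tick 1: [PARSE:P1(v=3,ok=F), VALIDATE:-, TRANSFORM:-, EMIT:-] out:-; in:P1
Tick 2: [PARSE:P2(v=10,ok=F), VALIDATE:P1(v=3,ok=F), TRANSFORM:-, EMIT:-] out:-; in:P2
Tick 3: [PARSE:P3(v=4,ok=F), VALIDATE:P2(v=10,ok=F), TRANSFORM:P1(v=0,ok=F), EMIT:-] out:-; in:P3
Tick 4: [PARSE:P4(v=1,ok=F), VALIDATE:P3(v=4,ok=F), TRANSFORM:P2(v=0,ok=F), EMIT:P1(v=0,ok=F)] out:-; in:P4
Tick 5: [PARSE:P5(v=18,ok=F), VALIDATE:P4(v=1,ok=T), TRANSFORM:P3(v=0,ok=F), EMIT:P2(v=0,ok=F)] out:P1(v=0); in:P5
Tick 6: [PARSE:P6(v=14,ok=F), VALIDATE:P5(v=18,ok=F), TRANSFORM:P4(v=5,ok=T), EMIT:P3(v=0,ok=F)] out:P2(v=0); in:P6
Tick 7: [PARSE:-, VALIDATE:P6(v=14,ok=F), TRANSFORM:P5(v=0,ok=F), EMIT:P4(v=5,ok=T)] out:P3(v=0); in:-
Tick 8: [PARSE:-, VALIDATE:-, TRANSFORM:P6(v=0,ok=F), EMIT:P5(v=0,ok=F)] out:P4(v=5); in:-
Emitted by tick 8: ['P1', 'P2', 'P3', 'P4']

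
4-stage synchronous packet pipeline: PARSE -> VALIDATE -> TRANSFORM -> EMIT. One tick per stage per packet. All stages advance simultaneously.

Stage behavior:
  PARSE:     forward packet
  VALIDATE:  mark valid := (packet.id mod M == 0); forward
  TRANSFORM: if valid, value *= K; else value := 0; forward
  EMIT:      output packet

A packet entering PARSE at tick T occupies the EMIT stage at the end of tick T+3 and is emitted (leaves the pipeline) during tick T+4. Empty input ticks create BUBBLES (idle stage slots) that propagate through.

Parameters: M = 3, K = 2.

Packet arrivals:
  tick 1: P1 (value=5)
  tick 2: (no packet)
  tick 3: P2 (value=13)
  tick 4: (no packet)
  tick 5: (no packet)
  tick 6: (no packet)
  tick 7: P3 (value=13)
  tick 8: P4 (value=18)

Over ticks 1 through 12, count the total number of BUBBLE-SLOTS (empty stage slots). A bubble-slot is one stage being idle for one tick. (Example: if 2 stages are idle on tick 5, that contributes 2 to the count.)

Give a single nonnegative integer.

Answer: 32

Derivation:
Tick 1: [PARSE:P1(v=5,ok=F), VALIDATE:-, TRANSFORM:-, EMIT:-] out:-; bubbles=3
Tick 2: [PARSE:-, VALIDATE:P1(v=5,ok=F), TRANSFORM:-, EMIT:-] out:-; bubbles=3
Tick 3: [PARSE:P2(v=13,ok=F), VALIDATE:-, TRANSFORM:P1(v=0,ok=F), EMIT:-] out:-; bubbles=2
Tick 4: [PARSE:-, VALIDATE:P2(v=13,ok=F), TRANSFORM:-, EMIT:P1(v=0,ok=F)] out:-; bubbles=2
Tick 5: [PARSE:-, VALIDATE:-, TRANSFORM:P2(v=0,ok=F), EMIT:-] out:P1(v=0); bubbles=3
Tick 6: [PARSE:-, VALIDATE:-, TRANSFORM:-, EMIT:P2(v=0,ok=F)] out:-; bubbles=3
Tick 7: [PARSE:P3(v=13,ok=F), VALIDATE:-, TRANSFORM:-, EMIT:-] out:P2(v=0); bubbles=3
Tick 8: [PARSE:P4(v=18,ok=F), VALIDATE:P3(v=13,ok=T), TRANSFORM:-, EMIT:-] out:-; bubbles=2
Tick 9: [PARSE:-, VALIDATE:P4(v=18,ok=F), TRANSFORM:P3(v=26,ok=T), EMIT:-] out:-; bubbles=2
Tick 10: [PARSE:-, VALIDATE:-, TRANSFORM:P4(v=0,ok=F), EMIT:P3(v=26,ok=T)] out:-; bubbles=2
Tick 11: [PARSE:-, VALIDATE:-, TRANSFORM:-, EMIT:P4(v=0,ok=F)] out:P3(v=26); bubbles=3
Tick 12: [PARSE:-, VALIDATE:-, TRANSFORM:-, EMIT:-] out:P4(v=0); bubbles=4
Total bubble-slots: 32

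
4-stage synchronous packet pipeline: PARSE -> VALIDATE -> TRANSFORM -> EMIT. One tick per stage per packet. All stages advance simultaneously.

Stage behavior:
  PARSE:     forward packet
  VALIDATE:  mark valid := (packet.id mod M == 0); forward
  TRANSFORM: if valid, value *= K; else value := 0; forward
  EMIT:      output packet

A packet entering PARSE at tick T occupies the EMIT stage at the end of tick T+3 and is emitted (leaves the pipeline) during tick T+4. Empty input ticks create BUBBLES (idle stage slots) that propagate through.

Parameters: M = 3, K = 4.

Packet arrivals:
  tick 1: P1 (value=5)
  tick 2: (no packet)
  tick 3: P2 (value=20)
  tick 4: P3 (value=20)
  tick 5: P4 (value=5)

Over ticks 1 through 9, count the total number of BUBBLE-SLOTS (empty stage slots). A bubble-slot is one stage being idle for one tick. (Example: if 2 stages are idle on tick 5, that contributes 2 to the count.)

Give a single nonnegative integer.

Tick 1: [PARSE:P1(v=5,ok=F), VALIDATE:-, TRANSFORM:-, EMIT:-] out:-; bubbles=3
Tick 2: [PARSE:-, VALIDATE:P1(v=5,ok=F), TRANSFORM:-, EMIT:-] out:-; bubbles=3
Tick 3: [PARSE:P2(v=20,ok=F), VALIDATE:-, TRANSFORM:P1(v=0,ok=F), EMIT:-] out:-; bubbles=2
Tick 4: [PARSE:P3(v=20,ok=F), VALIDATE:P2(v=20,ok=F), TRANSFORM:-, EMIT:P1(v=0,ok=F)] out:-; bubbles=1
Tick 5: [PARSE:P4(v=5,ok=F), VALIDATE:P3(v=20,ok=T), TRANSFORM:P2(v=0,ok=F), EMIT:-] out:P1(v=0); bubbles=1
Tick 6: [PARSE:-, VALIDATE:P4(v=5,ok=F), TRANSFORM:P3(v=80,ok=T), EMIT:P2(v=0,ok=F)] out:-; bubbles=1
Tick 7: [PARSE:-, VALIDATE:-, TRANSFORM:P4(v=0,ok=F), EMIT:P3(v=80,ok=T)] out:P2(v=0); bubbles=2
Tick 8: [PARSE:-, VALIDATE:-, TRANSFORM:-, EMIT:P4(v=0,ok=F)] out:P3(v=80); bubbles=3
Tick 9: [PARSE:-, VALIDATE:-, TRANSFORM:-, EMIT:-] out:P4(v=0); bubbles=4
Total bubble-slots: 20

Answer: 20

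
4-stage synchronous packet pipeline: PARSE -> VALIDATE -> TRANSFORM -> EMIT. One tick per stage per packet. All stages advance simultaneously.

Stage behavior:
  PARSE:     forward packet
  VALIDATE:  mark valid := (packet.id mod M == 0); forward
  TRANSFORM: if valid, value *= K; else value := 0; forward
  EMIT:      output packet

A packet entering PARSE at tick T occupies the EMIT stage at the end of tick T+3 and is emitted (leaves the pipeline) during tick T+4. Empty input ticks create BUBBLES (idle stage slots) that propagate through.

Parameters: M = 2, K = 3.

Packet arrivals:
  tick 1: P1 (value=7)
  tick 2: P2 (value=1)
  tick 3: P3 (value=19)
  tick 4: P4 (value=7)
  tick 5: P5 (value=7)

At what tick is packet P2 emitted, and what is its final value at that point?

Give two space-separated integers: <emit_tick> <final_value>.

Tick 1: [PARSE:P1(v=7,ok=F), VALIDATE:-, TRANSFORM:-, EMIT:-] out:-; in:P1
Tick 2: [PARSE:P2(v=1,ok=F), VALIDATE:P1(v=7,ok=F), TRANSFORM:-, EMIT:-] out:-; in:P2
Tick 3: [PARSE:P3(v=19,ok=F), VALIDATE:P2(v=1,ok=T), TRANSFORM:P1(v=0,ok=F), EMIT:-] out:-; in:P3
Tick 4: [PARSE:P4(v=7,ok=F), VALIDATE:P3(v=19,ok=F), TRANSFORM:P2(v=3,ok=T), EMIT:P1(v=0,ok=F)] out:-; in:P4
Tick 5: [PARSE:P5(v=7,ok=F), VALIDATE:P4(v=7,ok=T), TRANSFORM:P3(v=0,ok=F), EMIT:P2(v=3,ok=T)] out:P1(v=0); in:P5
Tick 6: [PARSE:-, VALIDATE:P5(v=7,ok=F), TRANSFORM:P4(v=21,ok=T), EMIT:P3(v=0,ok=F)] out:P2(v=3); in:-
Tick 7: [PARSE:-, VALIDATE:-, TRANSFORM:P5(v=0,ok=F), EMIT:P4(v=21,ok=T)] out:P3(v=0); in:-
Tick 8: [PARSE:-, VALIDATE:-, TRANSFORM:-, EMIT:P5(v=0,ok=F)] out:P4(v=21); in:-
Tick 9: [PARSE:-, VALIDATE:-, TRANSFORM:-, EMIT:-] out:P5(v=0); in:-
P2: arrives tick 2, valid=True (id=2, id%2=0), emit tick 6, final value 3

Answer: 6 3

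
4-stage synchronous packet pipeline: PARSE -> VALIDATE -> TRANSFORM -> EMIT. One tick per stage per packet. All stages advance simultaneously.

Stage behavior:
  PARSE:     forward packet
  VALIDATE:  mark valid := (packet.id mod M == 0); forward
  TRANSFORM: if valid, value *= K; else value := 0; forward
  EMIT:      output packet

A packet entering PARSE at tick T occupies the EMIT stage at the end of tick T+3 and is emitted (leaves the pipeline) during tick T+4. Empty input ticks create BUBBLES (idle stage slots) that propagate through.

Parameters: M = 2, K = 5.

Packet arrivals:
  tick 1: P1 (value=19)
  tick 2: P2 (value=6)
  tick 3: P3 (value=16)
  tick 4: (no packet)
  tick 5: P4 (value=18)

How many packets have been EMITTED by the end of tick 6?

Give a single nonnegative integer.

Tick 1: [PARSE:P1(v=19,ok=F), VALIDATE:-, TRANSFORM:-, EMIT:-] out:-; in:P1
Tick 2: [PARSE:P2(v=6,ok=F), VALIDATE:P1(v=19,ok=F), TRANSFORM:-, EMIT:-] out:-; in:P2
Tick 3: [PARSE:P3(v=16,ok=F), VALIDATE:P2(v=6,ok=T), TRANSFORM:P1(v=0,ok=F), EMIT:-] out:-; in:P3
Tick 4: [PARSE:-, VALIDATE:P3(v=16,ok=F), TRANSFORM:P2(v=30,ok=T), EMIT:P1(v=0,ok=F)] out:-; in:-
Tick 5: [PARSE:P4(v=18,ok=F), VALIDATE:-, TRANSFORM:P3(v=0,ok=F), EMIT:P2(v=30,ok=T)] out:P1(v=0); in:P4
Tick 6: [PARSE:-, VALIDATE:P4(v=18,ok=T), TRANSFORM:-, EMIT:P3(v=0,ok=F)] out:P2(v=30); in:-
Emitted by tick 6: ['P1', 'P2']

Answer: 2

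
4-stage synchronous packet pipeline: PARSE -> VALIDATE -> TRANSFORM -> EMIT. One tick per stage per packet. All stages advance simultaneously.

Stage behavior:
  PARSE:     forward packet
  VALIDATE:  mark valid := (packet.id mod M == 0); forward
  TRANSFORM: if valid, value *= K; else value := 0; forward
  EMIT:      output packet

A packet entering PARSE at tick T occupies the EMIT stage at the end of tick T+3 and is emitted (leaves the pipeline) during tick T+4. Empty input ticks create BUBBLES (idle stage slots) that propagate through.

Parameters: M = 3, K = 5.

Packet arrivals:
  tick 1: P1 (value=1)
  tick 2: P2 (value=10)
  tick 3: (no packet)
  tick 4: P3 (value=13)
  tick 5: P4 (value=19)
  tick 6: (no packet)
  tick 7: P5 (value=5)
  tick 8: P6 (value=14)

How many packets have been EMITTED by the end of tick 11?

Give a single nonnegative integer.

Answer: 5

Derivation:
Tick 1: [PARSE:P1(v=1,ok=F), VALIDATE:-, TRANSFORM:-, EMIT:-] out:-; in:P1
Tick 2: [PARSE:P2(v=10,ok=F), VALIDATE:P1(v=1,ok=F), TRANSFORM:-, EMIT:-] out:-; in:P2
Tick 3: [PARSE:-, VALIDATE:P2(v=10,ok=F), TRANSFORM:P1(v=0,ok=F), EMIT:-] out:-; in:-
Tick 4: [PARSE:P3(v=13,ok=F), VALIDATE:-, TRANSFORM:P2(v=0,ok=F), EMIT:P1(v=0,ok=F)] out:-; in:P3
Tick 5: [PARSE:P4(v=19,ok=F), VALIDATE:P3(v=13,ok=T), TRANSFORM:-, EMIT:P2(v=0,ok=F)] out:P1(v=0); in:P4
Tick 6: [PARSE:-, VALIDATE:P4(v=19,ok=F), TRANSFORM:P3(v=65,ok=T), EMIT:-] out:P2(v=0); in:-
Tick 7: [PARSE:P5(v=5,ok=F), VALIDATE:-, TRANSFORM:P4(v=0,ok=F), EMIT:P3(v=65,ok=T)] out:-; in:P5
Tick 8: [PARSE:P6(v=14,ok=F), VALIDATE:P5(v=5,ok=F), TRANSFORM:-, EMIT:P4(v=0,ok=F)] out:P3(v=65); in:P6
Tick 9: [PARSE:-, VALIDATE:P6(v=14,ok=T), TRANSFORM:P5(v=0,ok=F), EMIT:-] out:P4(v=0); in:-
Tick 10: [PARSE:-, VALIDATE:-, TRANSFORM:P6(v=70,ok=T), EMIT:P5(v=0,ok=F)] out:-; in:-
Tick 11: [PARSE:-, VALIDATE:-, TRANSFORM:-, EMIT:P6(v=70,ok=T)] out:P5(v=0); in:-
Emitted by tick 11: ['P1', 'P2', 'P3', 'P4', 'P5']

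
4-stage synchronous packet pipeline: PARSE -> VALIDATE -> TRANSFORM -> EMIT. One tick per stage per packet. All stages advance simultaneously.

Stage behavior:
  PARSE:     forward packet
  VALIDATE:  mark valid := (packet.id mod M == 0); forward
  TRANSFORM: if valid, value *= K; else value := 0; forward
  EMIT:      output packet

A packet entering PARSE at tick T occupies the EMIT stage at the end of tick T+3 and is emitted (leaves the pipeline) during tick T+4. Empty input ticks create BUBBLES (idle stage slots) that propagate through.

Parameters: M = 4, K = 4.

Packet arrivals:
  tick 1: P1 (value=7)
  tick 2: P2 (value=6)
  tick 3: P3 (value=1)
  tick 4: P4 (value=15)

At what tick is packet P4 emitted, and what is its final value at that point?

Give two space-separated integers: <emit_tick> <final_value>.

Answer: 8 60

Derivation:
Tick 1: [PARSE:P1(v=7,ok=F), VALIDATE:-, TRANSFORM:-, EMIT:-] out:-; in:P1
Tick 2: [PARSE:P2(v=6,ok=F), VALIDATE:P1(v=7,ok=F), TRANSFORM:-, EMIT:-] out:-; in:P2
Tick 3: [PARSE:P3(v=1,ok=F), VALIDATE:P2(v=6,ok=F), TRANSFORM:P1(v=0,ok=F), EMIT:-] out:-; in:P3
Tick 4: [PARSE:P4(v=15,ok=F), VALIDATE:P3(v=1,ok=F), TRANSFORM:P2(v=0,ok=F), EMIT:P1(v=0,ok=F)] out:-; in:P4
Tick 5: [PARSE:-, VALIDATE:P4(v=15,ok=T), TRANSFORM:P3(v=0,ok=F), EMIT:P2(v=0,ok=F)] out:P1(v=0); in:-
Tick 6: [PARSE:-, VALIDATE:-, TRANSFORM:P4(v=60,ok=T), EMIT:P3(v=0,ok=F)] out:P2(v=0); in:-
Tick 7: [PARSE:-, VALIDATE:-, TRANSFORM:-, EMIT:P4(v=60,ok=T)] out:P3(v=0); in:-
Tick 8: [PARSE:-, VALIDATE:-, TRANSFORM:-, EMIT:-] out:P4(v=60); in:-
P4: arrives tick 4, valid=True (id=4, id%4=0), emit tick 8, final value 60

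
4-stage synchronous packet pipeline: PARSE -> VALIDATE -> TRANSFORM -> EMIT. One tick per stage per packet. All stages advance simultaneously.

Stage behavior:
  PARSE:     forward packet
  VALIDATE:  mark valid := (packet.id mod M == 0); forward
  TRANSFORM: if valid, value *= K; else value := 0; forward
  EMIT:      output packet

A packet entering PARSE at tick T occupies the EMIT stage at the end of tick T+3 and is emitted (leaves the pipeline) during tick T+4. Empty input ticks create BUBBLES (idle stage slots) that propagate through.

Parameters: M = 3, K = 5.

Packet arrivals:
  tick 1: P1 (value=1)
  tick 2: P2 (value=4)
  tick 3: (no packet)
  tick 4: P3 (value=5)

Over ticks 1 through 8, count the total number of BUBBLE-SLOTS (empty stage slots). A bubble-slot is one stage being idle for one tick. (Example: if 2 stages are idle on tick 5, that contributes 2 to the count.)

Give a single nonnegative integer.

Tick 1: [PARSE:P1(v=1,ok=F), VALIDATE:-, TRANSFORM:-, EMIT:-] out:-; bubbles=3
Tick 2: [PARSE:P2(v=4,ok=F), VALIDATE:P1(v=1,ok=F), TRANSFORM:-, EMIT:-] out:-; bubbles=2
Tick 3: [PARSE:-, VALIDATE:P2(v=4,ok=F), TRANSFORM:P1(v=0,ok=F), EMIT:-] out:-; bubbles=2
Tick 4: [PARSE:P3(v=5,ok=F), VALIDATE:-, TRANSFORM:P2(v=0,ok=F), EMIT:P1(v=0,ok=F)] out:-; bubbles=1
Tick 5: [PARSE:-, VALIDATE:P3(v=5,ok=T), TRANSFORM:-, EMIT:P2(v=0,ok=F)] out:P1(v=0); bubbles=2
Tick 6: [PARSE:-, VALIDATE:-, TRANSFORM:P3(v=25,ok=T), EMIT:-] out:P2(v=0); bubbles=3
Tick 7: [PARSE:-, VALIDATE:-, TRANSFORM:-, EMIT:P3(v=25,ok=T)] out:-; bubbles=3
Tick 8: [PARSE:-, VALIDATE:-, TRANSFORM:-, EMIT:-] out:P3(v=25); bubbles=4
Total bubble-slots: 20

Answer: 20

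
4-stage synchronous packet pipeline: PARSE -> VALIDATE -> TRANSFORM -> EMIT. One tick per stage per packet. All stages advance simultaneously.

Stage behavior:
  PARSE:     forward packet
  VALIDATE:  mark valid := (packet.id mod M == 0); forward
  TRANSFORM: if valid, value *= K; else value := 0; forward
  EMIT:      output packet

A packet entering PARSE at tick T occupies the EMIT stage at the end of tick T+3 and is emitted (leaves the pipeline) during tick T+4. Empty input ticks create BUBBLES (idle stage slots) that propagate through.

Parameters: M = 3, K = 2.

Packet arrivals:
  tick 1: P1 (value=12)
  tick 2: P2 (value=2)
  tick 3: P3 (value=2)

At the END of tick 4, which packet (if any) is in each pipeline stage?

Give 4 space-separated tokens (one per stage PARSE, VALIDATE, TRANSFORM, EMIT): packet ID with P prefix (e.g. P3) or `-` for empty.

Tick 1: [PARSE:P1(v=12,ok=F), VALIDATE:-, TRANSFORM:-, EMIT:-] out:-; in:P1
Tick 2: [PARSE:P2(v=2,ok=F), VALIDATE:P1(v=12,ok=F), TRANSFORM:-, EMIT:-] out:-; in:P2
Tick 3: [PARSE:P3(v=2,ok=F), VALIDATE:P2(v=2,ok=F), TRANSFORM:P1(v=0,ok=F), EMIT:-] out:-; in:P3
Tick 4: [PARSE:-, VALIDATE:P3(v=2,ok=T), TRANSFORM:P2(v=0,ok=F), EMIT:P1(v=0,ok=F)] out:-; in:-
At end of tick 4: ['-', 'P3', 'P2', 'P1']

Answer: - P3 P2 P1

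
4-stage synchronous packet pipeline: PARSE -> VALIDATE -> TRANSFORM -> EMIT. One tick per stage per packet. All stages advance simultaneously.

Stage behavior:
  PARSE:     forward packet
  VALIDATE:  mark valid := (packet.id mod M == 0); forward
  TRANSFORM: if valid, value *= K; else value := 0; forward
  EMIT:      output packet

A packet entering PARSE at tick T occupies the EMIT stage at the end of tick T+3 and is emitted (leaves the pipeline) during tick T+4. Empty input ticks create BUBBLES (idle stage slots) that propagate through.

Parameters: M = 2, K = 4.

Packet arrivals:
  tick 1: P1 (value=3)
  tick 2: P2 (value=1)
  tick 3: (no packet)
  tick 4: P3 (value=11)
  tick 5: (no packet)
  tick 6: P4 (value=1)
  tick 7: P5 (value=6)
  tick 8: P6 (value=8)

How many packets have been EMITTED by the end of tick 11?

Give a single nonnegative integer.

Answer: 5

Derivation:
Tick 1: [PARSE:P1(v=3,ok=F), VALIDATE:-, TRANSFORM:-, EMIT:-] out:-; in:P1
Tick 2: [PARSE:P2(v=1,ok=F), VALIDATE:P1(v=3,ok=F), TRANSFORM:-, EMIT:-] out:-; in:P2
Tick 3: [PARSE:-, VALIDATE:P2(v=1,ok=T), TRANSFORM:P1(v=0,ok=F), EMIT:-] out:-; in:-
Tick 4: [PARSE:P3(v=11,ok=F), VALIDATE:-, TRANSFORM:P2(v=4,ok=T), EMIT:P1(v=0,ok=F)] out:-; in:P3
Tick 5: [PARSE:-, VALIDATE:P3(v=11,ok=F), TRANSFORM:-, EMIT:P2(v=4,ok=T)] out:P1(v=0); in:-
Tick 6: [PARSE:P4(v=1,ok=F), VALIDATE:-, TRANSFORM:P3(v=0,ok=F), EMIT:-] out:P2(v=4); in:P4
Tick 7: [PARSE:P5(v=6,ok=F), VALIDATE:P4(v=1,ok=T), TRANSFORM:-, EMIT:P3(v=0,ok=F)] out:-; in:P5
Tick 8: [PARSE:P6(v=8,ok=F), VALIDATE:P5(v=6,ok=F), TRANSFORM:P4(v=4,ok=T), EMIT:-] out:P3(v=0); in:P6
Tick 9: [PARSE:-, VALIDATE:P6(v=8,ok=T), TRANSFORM:P5(v=0,ok=F), EMIT:P4(v=4,ok=T)] out:-; in:-
Tick 10: [PARSE:-, VALIDATE:-, TRANSFORM:P6(v=32,ok=T), EMIT:P5(v=0,ok=F)] out:P4(v=4); in:-
Tick 11: [PARSE:-, VALIDATE:-, TRANSFORM:-, EMIT:P6(v=32,ok=T)] out:P5(v=0); in:-
Emitted by tick 11: ['P1', 'P2', 'P3', 'P4', 'P5']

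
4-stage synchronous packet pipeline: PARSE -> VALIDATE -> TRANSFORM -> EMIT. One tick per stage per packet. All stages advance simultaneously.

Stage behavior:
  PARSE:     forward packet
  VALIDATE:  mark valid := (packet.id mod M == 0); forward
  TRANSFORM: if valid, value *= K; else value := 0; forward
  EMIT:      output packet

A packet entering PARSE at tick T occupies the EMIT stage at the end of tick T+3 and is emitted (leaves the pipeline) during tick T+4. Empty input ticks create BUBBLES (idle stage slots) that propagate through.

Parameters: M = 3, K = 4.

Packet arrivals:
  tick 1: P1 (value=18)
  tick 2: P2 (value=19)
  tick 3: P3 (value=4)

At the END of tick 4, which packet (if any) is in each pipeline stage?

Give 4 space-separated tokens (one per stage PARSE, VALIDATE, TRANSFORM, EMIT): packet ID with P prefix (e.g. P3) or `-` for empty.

Tick 1: [PARSE:P1(v=18,ok=F), VALIDATE:-, TRANSFORM:-, EMIT:-] out:-; in:P1
Tick 2: [PARSE:P2(v=19,ok=F), VALIDATE:P1(v=18,ok=F), TRANSFORM:-, EMIT:-] out:-; in:P2
Tick 3: [PARSE:P3(v=4,ok=F), VALIDATE:P2(v=19,ok=F), TRANSFORM:P1(v=0,ok=F), EMIT:-] out:-; in:P3
Tick 4: [PARSE:-, VALIDATE:P3(v=4,ok=T), TRANSFORM:P2(v=0,ok=F), EMIT:P1(v=0,ok=F)] out:-; in:-
At end of tick 4: ['-', 'P3', 'P2', 'P1']

Answer: - P3 P2 P1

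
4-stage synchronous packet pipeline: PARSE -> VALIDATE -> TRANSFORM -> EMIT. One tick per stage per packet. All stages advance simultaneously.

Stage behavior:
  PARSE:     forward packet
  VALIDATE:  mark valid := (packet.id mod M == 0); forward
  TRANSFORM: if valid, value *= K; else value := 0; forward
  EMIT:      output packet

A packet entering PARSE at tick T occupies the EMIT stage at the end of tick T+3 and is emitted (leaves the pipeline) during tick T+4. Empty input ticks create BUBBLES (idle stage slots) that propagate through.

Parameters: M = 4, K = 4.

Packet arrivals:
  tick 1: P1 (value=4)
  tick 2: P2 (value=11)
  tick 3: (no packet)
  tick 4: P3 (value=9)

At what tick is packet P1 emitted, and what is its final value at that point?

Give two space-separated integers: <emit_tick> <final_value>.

Tick 1: [PARSE:P1(v=4,ok=F), VALIDATE:-, TRANSFORM:-, EMIT:-] out:-; in:P1
Tick 2: [PARSE:P2(v=11,ok=F), VALIDATE:P1(v=4,ok=F), TRANSFORM:-, EMIT:-] out:-; in:P2
Tick 3: [PARSE:-, VALIDATE:P2(v=11,ok=F), TRANSFORM:P1(v=0,ok=F), EMIT:-] out:-; in:-
Tick 4: [PARSE:P3(v=9,ok=F), VALIDATE:-, TRANSFORM:P2(v=0,ok=F), EMIT:P1(v=0,ok=F)] out:-; in:P3
Tick 5: [PARSE:-, VALIDATE:P3(v=9,ok=F), TRANSFORM:-, EMIT:P2(v=0,ok=F)] out:P1(v=0); in:-
Tick 6: [PARSE:-, VALIDATE:-, TRANSFORM:P3(v=0,ok=F), EMIT:-] out:P2(v=0); in:-
Tick 7: [PARSE:-, VALIDATE:-, TRANSFORM:-, EMIT:P3(v=0,ok=F)] out:-; in:-
Tick 8: [PARSE:-, VALIDATE:-, TRANSFORM:-, EMIT:-] out:P3(v=0); in:-
P1: arrives tick 1, valid=False (id=1, id%4=1), emit tick 5, final value 0

Answer: 5 0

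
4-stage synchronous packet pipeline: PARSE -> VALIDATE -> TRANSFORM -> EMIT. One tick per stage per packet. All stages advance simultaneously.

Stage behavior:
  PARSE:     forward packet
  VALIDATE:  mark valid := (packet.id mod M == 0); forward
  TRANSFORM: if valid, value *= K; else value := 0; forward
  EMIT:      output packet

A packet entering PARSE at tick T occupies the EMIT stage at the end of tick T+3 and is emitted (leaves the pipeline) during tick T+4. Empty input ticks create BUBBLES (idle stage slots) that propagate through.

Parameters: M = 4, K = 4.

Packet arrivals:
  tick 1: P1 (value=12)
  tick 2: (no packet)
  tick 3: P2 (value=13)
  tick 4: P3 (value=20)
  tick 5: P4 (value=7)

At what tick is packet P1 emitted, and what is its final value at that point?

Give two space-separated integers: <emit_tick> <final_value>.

Answer: 5 0

Derivation:
Tick 1: [PARSE:P1(v=12,ok=F), VALIDATE:-, TRANSFORM:-, EMIT:-] out:-; in:P1
Tick 2: [PARSE:-, VALIDATE:P1(v=12,ok=F), TRANSFORM:-, EMIT:-] out:-; in:-
Tick 3: [PARSE:P2(v=13,ok=F), VALIDATE:-, TRANSFORM:P1(v=0,ok=F), EMIT:-] out:-; in:P2
Tick 4: [PARSE:P3(v=20,ok=F), VALIDATE:P2(v=13,ok=F), TRANSFORM:-, EMIT:P1(v=0,ok=F)] out:-; in:P3
Tick 5: [PARSE:P4(v=7,ok=F), VALIDATE:P3(v=20,ok=F), TRANSFORM:P2(v=0,ok=F), EMIT:-] out:P1(v=0); in:P4
Tick 6: [PARSE:-, VALIDATE:P4(v=7,ok=T), TRANSFORM:P3(v=0,ok=F), EMIT:P2(v=0,ok=F)] out:-; in:-
Tick 7: [PARSE:-, VALIDATE:-, TRANSFORM:P4(v=28,ok=T), EMIT:P3(v=0,ok=F)] out:P2(v=0); in:-
Tick 8: [PARSE:-, VALIDATE:-, TRANSFORM:-, EMIT:P4(v=28,ok=T)] out:P3(v=0); in:-
Tick 9: [PARSE:-, VALIDATE:-, TRANSFORM:-, EMIT:-] out:P4(v=28); in:-
P1: arrives tick 1, valid=False (id=1, id%4=1), emit tick 5, final value 0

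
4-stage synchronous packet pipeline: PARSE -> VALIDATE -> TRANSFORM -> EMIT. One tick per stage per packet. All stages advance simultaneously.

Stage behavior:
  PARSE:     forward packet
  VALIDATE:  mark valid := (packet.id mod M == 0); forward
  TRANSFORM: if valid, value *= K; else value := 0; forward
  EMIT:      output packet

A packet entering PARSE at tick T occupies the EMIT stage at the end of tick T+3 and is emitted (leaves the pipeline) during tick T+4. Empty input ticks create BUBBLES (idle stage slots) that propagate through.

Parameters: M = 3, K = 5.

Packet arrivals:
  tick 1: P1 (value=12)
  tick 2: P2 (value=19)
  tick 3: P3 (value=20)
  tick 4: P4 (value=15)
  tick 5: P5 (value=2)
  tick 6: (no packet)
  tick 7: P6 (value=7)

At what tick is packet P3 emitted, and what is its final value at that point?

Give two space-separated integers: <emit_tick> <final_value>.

Tick 1: [PARSE:P1(v=12,ok=F), VALIDATE:-, TRANSFORM:-, EMIT:-] out:-; in:P1
Tick 2: [PARSE:P2(v=19,ok=F), VALIDATE:P1(v=12,ok=F), TRANSFORM:-, EMIT:-] out:-; in:P2
Tick 3: [PARSE:P3(v=20,ok=F), VALIDATE:P2(v=19,ok=F), TRANSFORM:P1(v=0,ok=F), EMIT:-] out:-; in:P3
Tick 4: [PARSE:P4(v=15,ok=F), VALIDATE:P3(v=20,ok=T), TRANSFORM:P2(v=0,ok=F), EMIT:P1(v=0,ok=F)] out:-; in:P4
Tick 5: [PARSE:P5(v=2,ok=F), VALIDATE:P4(v=15,ok=F), TRANSFORM:P3(v=100,ok=T), EMIT:P2(v=0,ok=F)] out:P1(v=0); in:P5
Tick 6: [PARSE:-, VALIDATE:P5(v=2,ok=F), TRANSFORM:P4(v=0,ok=F), EMIT:P3(v=100,ok=T)] out:P2(v=0); in:-
Tick 7: [PARSE:P6(v=7,ok=F), VALIDATE:-, TRANSFORM:P5(v=0,ok=F), EMIT:P4(v=0,ok=F)] out:P3(v=100); in:P6
Tick 8: [PARSE:-, VALIDATE:P6(v=7,ok=T), TRANSFORM:-, EMIT:P5(v=0,ok=F)] out:P4(v=0); in:-
Tick 9: [PARSE:-, VALIDATE:-, TRANSFORM:P6(v=35,ok=T), EMIT:-] out:P5(v=0); in:-
Tick 10: [PARSE:-, VALIDATE:-, TRANSFORM:-, EMIT:P6(v=35,ok=T)] out:-; in:-
Tick 11: [PARSE:-, VALIDATE:-, TRANSFORM:-, EMIT:-] out:P6(v=35); in:-
P3: arrives tick 3, valid=True (id=3, id%3=0), emit tick 7, final value 100

Answer: 7 100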